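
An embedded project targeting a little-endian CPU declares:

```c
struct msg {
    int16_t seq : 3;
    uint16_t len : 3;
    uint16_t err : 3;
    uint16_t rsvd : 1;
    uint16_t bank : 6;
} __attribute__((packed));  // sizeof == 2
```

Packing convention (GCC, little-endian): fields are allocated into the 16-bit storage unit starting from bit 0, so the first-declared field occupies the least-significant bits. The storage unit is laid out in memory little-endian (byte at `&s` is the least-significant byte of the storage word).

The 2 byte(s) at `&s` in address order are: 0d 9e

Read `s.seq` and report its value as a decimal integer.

-3

[0]=0x0d [1]=0x9e (little-endian) → word 0x9e0d
seq [0+:3] = (word>>0) & 0x7 = 5  ←
len [3+:3] = (word>>3) & 0x7 = 1
err [6+:3] = (word>>6) & 0x7 = 0
rsvd [9+:1] = (word>>9) & 0x1 = 1
bank [10+:6] = (word>>10) & 0x3f = 39
seq signed 3b, MSB=1: 5 - 8 = -3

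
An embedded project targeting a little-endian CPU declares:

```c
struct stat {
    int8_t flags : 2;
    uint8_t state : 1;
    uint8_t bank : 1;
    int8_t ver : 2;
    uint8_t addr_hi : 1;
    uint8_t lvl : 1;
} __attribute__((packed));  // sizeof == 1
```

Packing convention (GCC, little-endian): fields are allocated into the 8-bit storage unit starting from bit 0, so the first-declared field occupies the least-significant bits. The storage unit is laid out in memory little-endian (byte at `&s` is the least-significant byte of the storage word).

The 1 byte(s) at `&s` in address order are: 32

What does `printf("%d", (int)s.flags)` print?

[0]=0x32 (little-endian) → word 0x32
flags:2 @ bit 0 → (0x32>>0)&0x3 = 0x2  ←
state:1 @ bit 2 → (0x32>>2)&0x1 = 0x0
bank:1 @ bit 3 → (0x32>>3)&0x1 = 0x0
ver:2 @ bit 4 → (0x32>>4)&0x3 = 0x3
addr_hi:1 @ bit 6 → (0x32>>6)&0x1 = 0x0
lvl:1 @ bit 7 → (0x32>>7)&0x1 = 0x0
flags signed 2b, MSB=1: 2 - 4 = -2

-2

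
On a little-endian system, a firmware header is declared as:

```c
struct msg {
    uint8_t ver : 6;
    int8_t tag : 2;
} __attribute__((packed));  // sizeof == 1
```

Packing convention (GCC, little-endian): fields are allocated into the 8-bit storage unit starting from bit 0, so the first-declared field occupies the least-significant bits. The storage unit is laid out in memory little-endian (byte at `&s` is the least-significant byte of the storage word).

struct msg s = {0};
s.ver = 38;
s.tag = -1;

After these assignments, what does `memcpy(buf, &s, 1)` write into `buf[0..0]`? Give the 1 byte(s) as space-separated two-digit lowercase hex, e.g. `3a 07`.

ver:6 = 38 → 0x26 << 0 → word 0x26
tag:2 = -1 → 0x3 << 6 → word 0xe6
word = 0xe6 → little-endian bytes:
  [0]=0xe6

e6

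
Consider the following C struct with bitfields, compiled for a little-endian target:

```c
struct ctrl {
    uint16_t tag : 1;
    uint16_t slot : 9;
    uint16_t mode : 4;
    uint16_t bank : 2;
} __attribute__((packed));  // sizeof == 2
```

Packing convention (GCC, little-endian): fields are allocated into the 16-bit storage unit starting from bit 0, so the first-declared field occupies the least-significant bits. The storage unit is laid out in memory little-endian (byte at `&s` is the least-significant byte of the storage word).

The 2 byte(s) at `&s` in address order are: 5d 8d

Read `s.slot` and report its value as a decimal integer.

174

[0]=0x5d [1]=0x8d (little-endian) → word 0x8d5d
tag:1 @ bit 0 → (0x8d5d>>0)&0x1 = 0x1
slot:9 @ bit 1 → (0x8d5d>>1)&0x1ff = 0xae  ←
mode:4 @ bit 10 → (0x8d5d>>10)&0xf = 0x3
bank:2 @ bit 14 → (0x8d5d>>14)&0x3 = 0x2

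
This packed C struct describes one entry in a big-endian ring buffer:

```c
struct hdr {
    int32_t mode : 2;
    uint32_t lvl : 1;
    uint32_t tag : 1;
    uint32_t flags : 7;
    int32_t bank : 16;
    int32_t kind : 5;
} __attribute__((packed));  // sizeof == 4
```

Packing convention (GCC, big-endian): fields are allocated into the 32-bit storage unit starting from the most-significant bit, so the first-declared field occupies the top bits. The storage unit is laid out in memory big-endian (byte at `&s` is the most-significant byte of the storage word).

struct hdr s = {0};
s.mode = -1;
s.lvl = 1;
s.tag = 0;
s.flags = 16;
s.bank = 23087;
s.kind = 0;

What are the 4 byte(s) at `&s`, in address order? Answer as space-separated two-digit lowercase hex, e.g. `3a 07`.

mode:2 = -1 → 0x3 << 30 → word 0xc0000000
lvl:1 = 1 → 0x1 << 29 → word 0xe0000000
tag:1 = 0 → 0x0 << 28 → word 0xe0000000
flags:7 = 16 → 0x10 << 21 → word 0xe2000000
bank:16 = 23087 → 0x5a2f << 5 → word 0xe20b45e0
kind:5 = 0 → 0x0 << 0 → word 0xe20b45e0
word = 0xe20b45e0 → big-endian bytes:
  [0]=0xe2  [1]=0x0b  [2]=0x45  [3]=0xe0

e2 0b 45 e0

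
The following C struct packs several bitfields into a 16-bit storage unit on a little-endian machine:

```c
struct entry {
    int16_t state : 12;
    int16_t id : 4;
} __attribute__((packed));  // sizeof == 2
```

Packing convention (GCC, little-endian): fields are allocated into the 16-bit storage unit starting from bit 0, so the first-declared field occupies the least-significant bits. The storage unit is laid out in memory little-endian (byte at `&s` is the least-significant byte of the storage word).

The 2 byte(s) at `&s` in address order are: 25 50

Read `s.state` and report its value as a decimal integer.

[0]=0x25 [1]=0x50 (little-endian) → word 0x5025
state:12 @ bit 0 → (0x5025>>0)&0xfff = 0x25  ←
id:4 @ bit 12 → (0x5025>>12)&0xf = 0x5
state signed 12b, MSB=0: value = 37

37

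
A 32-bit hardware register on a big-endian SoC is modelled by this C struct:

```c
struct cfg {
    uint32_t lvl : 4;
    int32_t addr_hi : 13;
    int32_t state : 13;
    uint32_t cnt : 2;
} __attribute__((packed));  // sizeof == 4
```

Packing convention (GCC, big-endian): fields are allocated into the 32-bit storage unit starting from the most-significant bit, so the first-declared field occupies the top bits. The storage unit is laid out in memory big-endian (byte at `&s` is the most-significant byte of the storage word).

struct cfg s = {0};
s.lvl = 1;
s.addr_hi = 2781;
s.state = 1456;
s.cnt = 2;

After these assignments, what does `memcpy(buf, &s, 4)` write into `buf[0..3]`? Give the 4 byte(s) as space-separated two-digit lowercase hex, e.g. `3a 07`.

[28+:4] lvl=1 & 0xf = 0x1; word=0x10000000
[15+:13] addr_hi=2781 & 0x1fff = 0xadd; word=0x156e8000
[2+:13] state=1456 & 0x1fff = 0x5b0; word=0x156e96c0
[0+:2] cnt=2 & 0x3 = 0x2; word=0x156e96c2
word = 0x156e96c2 → big-endian bytes:
  [0]=0x15  [1]=0x6e  [2]=0x96  [3]=0xc2

15 6e 96 c2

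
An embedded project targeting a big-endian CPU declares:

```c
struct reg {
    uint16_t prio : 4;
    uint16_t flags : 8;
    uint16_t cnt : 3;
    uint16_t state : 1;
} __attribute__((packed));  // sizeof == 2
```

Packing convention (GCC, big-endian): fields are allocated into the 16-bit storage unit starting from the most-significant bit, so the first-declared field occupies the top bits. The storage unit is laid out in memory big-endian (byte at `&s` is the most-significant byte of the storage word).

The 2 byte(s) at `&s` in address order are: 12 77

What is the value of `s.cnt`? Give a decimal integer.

[0]=0x12 [1]=0x77 (big-endian) → word 0x1277
prio [12+:4] = (word>>12) & 0xf = 1
flags [4+:8] = (word>>4) & 0xff = 39
cnt [1+:3] = (word>>1) & 0x7 = 3  ←
state [0+:1] = (word>>0) & 0x1 = 1

3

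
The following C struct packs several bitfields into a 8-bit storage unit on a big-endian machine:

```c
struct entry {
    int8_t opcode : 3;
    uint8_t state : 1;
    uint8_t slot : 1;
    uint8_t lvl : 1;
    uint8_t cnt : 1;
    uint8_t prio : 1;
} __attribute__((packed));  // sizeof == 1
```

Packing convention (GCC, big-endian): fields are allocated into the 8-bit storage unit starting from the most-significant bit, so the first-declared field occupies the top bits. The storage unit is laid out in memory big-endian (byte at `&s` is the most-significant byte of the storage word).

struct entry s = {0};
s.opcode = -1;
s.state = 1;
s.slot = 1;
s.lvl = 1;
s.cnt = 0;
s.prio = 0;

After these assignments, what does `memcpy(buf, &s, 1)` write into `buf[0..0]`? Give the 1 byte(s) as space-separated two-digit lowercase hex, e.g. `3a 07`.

fc

[5+:3] opcode=-1 & 0x7 = 0x7; word=0xe0
[4+:1] state=1 & 0x1 = 0x1; word=0xf0
[3+:1] slot=1 & 0x1 = 0x1; word=0xf8
[2+:1] lvl=1 & 0x1 = 0x1; word=0xfc
[1+:1] cnt=0 & 0x1 = 0x0; word=0xfc
[0+:1] prio=0 & 0x1 = 0x0; word=0xfc
word = 0xfc → big-endian bytes:
  [0]=0xfc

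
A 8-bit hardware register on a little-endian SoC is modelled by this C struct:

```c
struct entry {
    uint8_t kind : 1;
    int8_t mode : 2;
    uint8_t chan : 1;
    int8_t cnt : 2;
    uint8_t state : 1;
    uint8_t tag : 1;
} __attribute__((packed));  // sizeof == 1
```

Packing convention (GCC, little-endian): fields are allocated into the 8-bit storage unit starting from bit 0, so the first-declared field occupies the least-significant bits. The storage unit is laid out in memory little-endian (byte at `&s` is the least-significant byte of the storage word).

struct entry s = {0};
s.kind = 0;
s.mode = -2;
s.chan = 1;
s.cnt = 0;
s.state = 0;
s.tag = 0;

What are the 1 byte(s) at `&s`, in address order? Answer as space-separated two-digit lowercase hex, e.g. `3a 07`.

0c

[0+:1] kind=0 & 0x1 = 0x0; word=0x00
[1+:2] mode=-2 & 0x3 = 0x2; word=0x04
[3+:1] chan=1 & 0x1 = 0x1; word=0x0c
[4+:2] cnt=0 & 0x3 = 0x0; word=0x0c
[6+:1] state=0 & 0x1 = 0x0; word=0x0c
[7+:1] tag=0 & 0x1 = 0x0; word=0x0c
word = 0x0c → little-endian bytes:
  [0]=0x0c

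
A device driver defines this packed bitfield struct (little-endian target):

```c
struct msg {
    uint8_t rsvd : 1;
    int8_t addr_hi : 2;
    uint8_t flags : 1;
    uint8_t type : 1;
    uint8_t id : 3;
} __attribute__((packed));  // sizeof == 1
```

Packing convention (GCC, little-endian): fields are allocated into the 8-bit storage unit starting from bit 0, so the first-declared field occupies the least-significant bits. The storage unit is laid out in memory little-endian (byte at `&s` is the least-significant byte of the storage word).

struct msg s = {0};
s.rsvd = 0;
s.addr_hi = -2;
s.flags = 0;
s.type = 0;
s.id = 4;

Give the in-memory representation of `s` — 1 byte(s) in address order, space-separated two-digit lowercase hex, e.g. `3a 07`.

rsvd (1b) val=0 bits=0x0 at bit 0: 0x00
addr_hi (2b) val=-2 bits=0x2 at bit 1: 0x04
flags (1b) val=0 bits=0x0 at bit 3: 0x04
type (1b) val=0 bits=0x0 at bit 4: 0x04
id (3b) val=4 bits=0x4 at bit 5: 0x84
word = 0x84 → little-endian bytes:
  [0]=0x84

84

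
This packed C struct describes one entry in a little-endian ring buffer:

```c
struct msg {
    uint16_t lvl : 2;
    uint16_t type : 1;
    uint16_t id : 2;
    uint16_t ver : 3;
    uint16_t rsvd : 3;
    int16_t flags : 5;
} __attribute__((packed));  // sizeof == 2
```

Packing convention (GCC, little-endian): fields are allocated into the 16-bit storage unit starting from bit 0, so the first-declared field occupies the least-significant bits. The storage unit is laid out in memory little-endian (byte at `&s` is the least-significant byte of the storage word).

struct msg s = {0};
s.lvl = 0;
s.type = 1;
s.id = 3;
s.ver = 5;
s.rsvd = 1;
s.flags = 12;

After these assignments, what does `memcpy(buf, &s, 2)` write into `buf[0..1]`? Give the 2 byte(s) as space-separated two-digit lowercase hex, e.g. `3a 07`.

lvl (2b) val=0 bits=0x0 at bit 0: 0x0000
type (1b) val=1 bits=0x1 at bit 2: 0x0004
id (2b) val=3 bits=0x3 at bit 3: 0x001c
ver (3b) val=5 bits=0x5 at bit 5: 0x00bc
rsvd (3b) val=1 bits=0x1 at bit 8: 0x01bc
flags (5b) val=12 bits=0xc at bit 11: 0x61bc
word = 0x61bc → little-endian bytes:
  [0]=0xbc  [1]=0x61

bc 61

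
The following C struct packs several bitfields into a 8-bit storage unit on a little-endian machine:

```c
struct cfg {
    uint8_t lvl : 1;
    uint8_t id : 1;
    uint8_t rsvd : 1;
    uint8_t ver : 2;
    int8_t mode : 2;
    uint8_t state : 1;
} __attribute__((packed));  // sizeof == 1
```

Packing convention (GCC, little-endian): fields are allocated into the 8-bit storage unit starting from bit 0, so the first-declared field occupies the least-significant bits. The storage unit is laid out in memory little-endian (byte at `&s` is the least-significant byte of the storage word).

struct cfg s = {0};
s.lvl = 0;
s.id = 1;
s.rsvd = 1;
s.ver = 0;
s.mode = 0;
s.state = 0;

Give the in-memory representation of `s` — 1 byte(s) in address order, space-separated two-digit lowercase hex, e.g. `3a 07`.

lvl (1b) val=0 bits=0x0 at bit 0: 0x00
id (1b) val=1 bits=0x1 at bit 1: 0x02
rsvd (1b) val=1 bits=0x1 at bit 2: 0x06
ver (2b) val=0 bits=0x0 at bit 3: 0x06
mode (2b) val=0 bits=0x0 at bit 5: 0x06
state (1b) val=0 bits=0x0 at bit 7: 0x06
word = 0x06 → little-endian bytes:
  [0]=0x06

06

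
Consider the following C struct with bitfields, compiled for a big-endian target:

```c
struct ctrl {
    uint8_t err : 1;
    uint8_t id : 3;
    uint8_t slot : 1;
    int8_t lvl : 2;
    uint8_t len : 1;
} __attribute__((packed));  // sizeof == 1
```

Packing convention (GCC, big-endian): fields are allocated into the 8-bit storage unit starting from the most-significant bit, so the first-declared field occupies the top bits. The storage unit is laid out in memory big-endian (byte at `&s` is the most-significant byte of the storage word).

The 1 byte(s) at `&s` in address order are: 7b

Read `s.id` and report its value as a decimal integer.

[0]=0x7b (big-endian) → word 0x7b
err:1 @ bit 7 → (0x7b>>7)&0x1 = 0x0
id:3 @ bit 4 → (0x7b>>4)&0x7 = 0x7  ←
slot:1 @ bit 3 → (0x7b>>3)&0x1 = 0x1
lvl:2 @ bit 1 → (0x7b>>1)&0x3 = 0x1
len:1 @ bit 0 → (0x7b>>0)&0x1 = 0x1

7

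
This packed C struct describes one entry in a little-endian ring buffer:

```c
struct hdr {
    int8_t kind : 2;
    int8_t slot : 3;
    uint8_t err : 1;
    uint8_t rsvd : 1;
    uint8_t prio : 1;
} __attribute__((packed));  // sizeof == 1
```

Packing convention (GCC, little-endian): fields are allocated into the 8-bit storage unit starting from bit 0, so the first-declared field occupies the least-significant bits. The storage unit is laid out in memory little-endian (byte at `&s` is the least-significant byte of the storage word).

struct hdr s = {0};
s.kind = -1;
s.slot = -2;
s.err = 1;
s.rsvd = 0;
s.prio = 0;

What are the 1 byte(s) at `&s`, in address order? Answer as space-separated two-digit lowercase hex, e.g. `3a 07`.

kind:2 = -1 → 0x3 << 0 → word 0x03
slot:3 = -2 → 0x6 << 2 → word 0x1b
err:1 = 1 → 0x1 << 5 → word 0x3b
rsvd:1 = 0 → 0x0 << 6 → word 0x3b
prio:1 = 0 → 0x0 << 7 → word 0x3b
word = 0x3b → little-endian bytes:
  [0]=0x3b

3b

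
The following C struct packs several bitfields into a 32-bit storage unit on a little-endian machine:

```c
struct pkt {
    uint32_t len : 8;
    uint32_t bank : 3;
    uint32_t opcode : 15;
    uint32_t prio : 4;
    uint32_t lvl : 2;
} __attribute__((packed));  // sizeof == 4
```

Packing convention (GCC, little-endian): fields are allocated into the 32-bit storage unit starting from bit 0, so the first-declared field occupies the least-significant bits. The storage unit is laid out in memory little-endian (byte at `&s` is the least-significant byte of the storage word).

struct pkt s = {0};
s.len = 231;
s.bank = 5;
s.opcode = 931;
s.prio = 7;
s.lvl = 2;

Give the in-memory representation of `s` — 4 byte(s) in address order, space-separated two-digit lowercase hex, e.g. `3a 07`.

e7 1d 1d 9c

len (8b) val=231 bits=0xe7 at bit 0: 0x000000e7
bank (3b) val=5 bits=0x5 at bit 8: 0x000005e7
opcode (15b) val=931 bits=0x3a3 at bit 11: 0x001d1de7
prio (4b) val=7 bits=0x7 at bit 26: 0x1c1d1de7
lvl (2b) val=2 bits=0x2 at bit 30: 0x9c1d1de7
word = 0x9c1d1de7 → little-endian bytes:
  [0]=0xe7  [1]=0x1d  [2]=0x1d  [3]=0x9c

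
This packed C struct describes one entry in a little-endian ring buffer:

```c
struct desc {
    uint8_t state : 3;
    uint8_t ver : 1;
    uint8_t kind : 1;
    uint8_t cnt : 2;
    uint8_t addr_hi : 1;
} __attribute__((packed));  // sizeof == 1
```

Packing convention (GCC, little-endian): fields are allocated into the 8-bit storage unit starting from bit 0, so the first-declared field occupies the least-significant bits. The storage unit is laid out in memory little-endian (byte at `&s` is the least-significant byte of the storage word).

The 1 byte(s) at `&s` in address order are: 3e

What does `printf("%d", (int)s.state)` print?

[0]=0x3e (little-endian) → word 0x3e
state [0+:3] = (word>>0) & 0x7 = 6  ←
ver [3+:1] = (word>>3) & 0x1 = 1
kind [4+:1] = (word>>4) & 0x1 = 1
cnt [5+:2] = (word>>5) & 0x3 = 1
addr_hi [7+:1] = (word>>7) & 0x1 = 0

6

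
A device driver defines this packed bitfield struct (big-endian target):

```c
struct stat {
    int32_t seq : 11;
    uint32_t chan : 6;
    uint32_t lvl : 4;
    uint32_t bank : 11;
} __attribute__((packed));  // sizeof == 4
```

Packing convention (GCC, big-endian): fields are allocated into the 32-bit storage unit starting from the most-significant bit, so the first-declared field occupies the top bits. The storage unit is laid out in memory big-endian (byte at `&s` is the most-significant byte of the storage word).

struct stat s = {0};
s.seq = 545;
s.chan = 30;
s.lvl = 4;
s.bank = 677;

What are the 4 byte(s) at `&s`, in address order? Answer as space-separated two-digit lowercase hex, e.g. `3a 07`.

44 2f 22 a5

[21+:11] seq=545 & 0x7ff = 0x221; word=0x44200000
[15+:6] chan=30 & 0x3f = 0x1e; word=0x442f0000
[11+:4] lvl=4 & 0xf = 0x4; word=0x442f2000
[0+:11] bank=677 & 0x7ff = 0x2a5; word=0x442f22a5
word = 0x442f22a5 → big-endian bytes:
  [0]=0x44  [1]=0x2f  [2]=0x22  [3]=0xa5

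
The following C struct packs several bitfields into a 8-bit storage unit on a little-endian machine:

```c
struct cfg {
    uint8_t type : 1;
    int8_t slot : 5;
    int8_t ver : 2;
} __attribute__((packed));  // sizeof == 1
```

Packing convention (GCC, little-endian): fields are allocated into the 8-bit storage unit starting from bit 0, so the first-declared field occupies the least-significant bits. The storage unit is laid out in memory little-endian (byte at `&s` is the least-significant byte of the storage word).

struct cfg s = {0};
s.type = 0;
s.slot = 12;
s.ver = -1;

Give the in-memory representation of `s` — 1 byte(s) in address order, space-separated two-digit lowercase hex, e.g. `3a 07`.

d8

type:1 = 0 → 0x0 << 0 → word 0x00
slot:5 = 12 → 0xc << 1 → word 0x18
ver:2 = -1 → 0x3 << 6 → word 0xd8
word = 0xd8 → little-endian bytes:
  [0]=0xd8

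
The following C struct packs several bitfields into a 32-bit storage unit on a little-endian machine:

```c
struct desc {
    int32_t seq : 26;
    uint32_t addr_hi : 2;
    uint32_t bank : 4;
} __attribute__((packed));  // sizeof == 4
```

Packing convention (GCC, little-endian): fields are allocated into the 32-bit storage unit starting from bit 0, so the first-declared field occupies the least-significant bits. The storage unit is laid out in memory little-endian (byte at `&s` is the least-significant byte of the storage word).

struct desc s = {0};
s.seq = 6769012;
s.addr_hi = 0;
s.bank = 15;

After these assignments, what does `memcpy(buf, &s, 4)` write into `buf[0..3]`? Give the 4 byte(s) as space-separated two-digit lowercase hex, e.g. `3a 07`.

74 49 67 f0

seq (26b) val=6769012 bits=0x674974 at bit 0: 0x00674974
addr_hi (2b) val=0 bits=0x0 at bit 26: 0x00674974
bank (4b) val=15 bits=0xf at bit 28: 0xf0674974
word = 0xf0674974 → little-endian bytes:
  [0]=0x74  [1]=0x49  [2]=0x67  [3]=0xf0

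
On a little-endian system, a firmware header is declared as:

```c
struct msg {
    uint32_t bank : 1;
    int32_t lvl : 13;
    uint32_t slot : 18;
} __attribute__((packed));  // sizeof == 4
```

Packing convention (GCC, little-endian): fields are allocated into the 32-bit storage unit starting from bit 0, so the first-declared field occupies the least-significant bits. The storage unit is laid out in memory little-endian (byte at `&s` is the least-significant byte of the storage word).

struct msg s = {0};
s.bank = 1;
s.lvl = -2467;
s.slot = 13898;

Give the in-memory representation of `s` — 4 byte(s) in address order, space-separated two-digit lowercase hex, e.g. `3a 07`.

bank:1 = 1 → 0x1 << 0 → word 0x00000001
lvl:13 = -2467 → 0x165d << 1 → word 0x00002cbb
slot:18 = 13898 → 0x364a << 14 → word 0x0d92acbb
word = 0x0d92acbb → little-endian bytes:
  [0]=0xbb  [1]=0xac  [2]=0x92  [3]=0x0d

bb ac 92 0d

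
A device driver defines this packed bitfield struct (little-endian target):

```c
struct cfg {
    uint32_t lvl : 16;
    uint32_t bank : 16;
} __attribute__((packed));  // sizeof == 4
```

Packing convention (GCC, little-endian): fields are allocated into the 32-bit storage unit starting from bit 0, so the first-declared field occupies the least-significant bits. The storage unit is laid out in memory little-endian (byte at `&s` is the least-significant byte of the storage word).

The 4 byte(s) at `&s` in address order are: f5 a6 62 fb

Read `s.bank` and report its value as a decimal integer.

[0]=0xf5 [1]=0xa6 [2]=0x62 [3]=0xfb (little-endian) → word 0xfb62a6f5
lvl:16 @ bit 0 → (0xfb62a6f5>>0)&0xffff = 0xa6f5
bank:16 @ bit 16 → (0xfb62a6f5>>16)&0xffff = 0xfb62  ←

64354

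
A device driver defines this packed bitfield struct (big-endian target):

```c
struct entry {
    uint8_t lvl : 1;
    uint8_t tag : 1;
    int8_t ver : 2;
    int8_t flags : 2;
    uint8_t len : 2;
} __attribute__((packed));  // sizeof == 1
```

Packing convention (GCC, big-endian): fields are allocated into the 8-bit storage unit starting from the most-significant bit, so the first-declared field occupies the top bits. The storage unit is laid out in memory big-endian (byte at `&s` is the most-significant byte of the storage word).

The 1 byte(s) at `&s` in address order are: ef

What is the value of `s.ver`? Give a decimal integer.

-2

[0]=0xef (big-endian) → word 0xef
lvl [7+:1] = (word>>7) & 0x1 = 1
tag [6+:1] = (word>>6) & 0x1 = 1
ver [4+:2] = (word>>4) & 0x3 = 2  ←
flags [2+:2] = (word>>2) & 0x3 = 3
len [0+:2] = (word>>0) & 0x3 = 3
ver signed 2b, MSB=1: 2 - 4 = -2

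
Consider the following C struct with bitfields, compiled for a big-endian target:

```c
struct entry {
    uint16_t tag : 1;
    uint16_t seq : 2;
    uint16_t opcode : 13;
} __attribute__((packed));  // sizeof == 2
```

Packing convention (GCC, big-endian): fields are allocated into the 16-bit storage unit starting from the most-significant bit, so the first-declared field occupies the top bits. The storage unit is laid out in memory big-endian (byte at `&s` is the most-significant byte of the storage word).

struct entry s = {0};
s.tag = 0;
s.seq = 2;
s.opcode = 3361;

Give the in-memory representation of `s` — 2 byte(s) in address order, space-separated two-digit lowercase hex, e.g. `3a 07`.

4d 21

tag:1 = 0 → 0x0 << 15 → word 0x0000
seq:2 = 2 → 0x2 << 13 → word 0x4000
opcode:13 = 3361 → 0xd21 << 0 → word 0x4d21
word = 0x4d21 → big-endian bytes:
  [0]=0x4d  [1]=0x21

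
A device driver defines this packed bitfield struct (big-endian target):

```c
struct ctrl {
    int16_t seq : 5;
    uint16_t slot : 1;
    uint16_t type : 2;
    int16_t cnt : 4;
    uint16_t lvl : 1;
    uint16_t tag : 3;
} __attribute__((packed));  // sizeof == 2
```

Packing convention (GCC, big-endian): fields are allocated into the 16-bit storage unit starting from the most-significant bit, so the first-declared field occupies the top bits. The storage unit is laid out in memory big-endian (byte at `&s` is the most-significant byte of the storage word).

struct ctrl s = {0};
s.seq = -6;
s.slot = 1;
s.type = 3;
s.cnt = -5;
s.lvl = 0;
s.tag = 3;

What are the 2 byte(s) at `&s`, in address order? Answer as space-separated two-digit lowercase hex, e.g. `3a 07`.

d7 b3

[11+:5] seq=-6 & 0x1f = 0x1a; word=0xd000
[10+:1] slot=1 & 0x1 = 0x1; word=0xd400
[8+:2] type=3 & 0x3 = 0x3; word=0xd700
[4+:4] cnt=-5 & 0xf = 0xb; word=0xd7b0
[3+:1] lvl=0 & 0x1 = 0x0; word=0xd7b0
[0+:3] tag=3 & 0x7 = 0x3; word=0xd7b3
word = 0xd7b3 → big-endian bytes:
  [0]=0xd7  [1]=0xb3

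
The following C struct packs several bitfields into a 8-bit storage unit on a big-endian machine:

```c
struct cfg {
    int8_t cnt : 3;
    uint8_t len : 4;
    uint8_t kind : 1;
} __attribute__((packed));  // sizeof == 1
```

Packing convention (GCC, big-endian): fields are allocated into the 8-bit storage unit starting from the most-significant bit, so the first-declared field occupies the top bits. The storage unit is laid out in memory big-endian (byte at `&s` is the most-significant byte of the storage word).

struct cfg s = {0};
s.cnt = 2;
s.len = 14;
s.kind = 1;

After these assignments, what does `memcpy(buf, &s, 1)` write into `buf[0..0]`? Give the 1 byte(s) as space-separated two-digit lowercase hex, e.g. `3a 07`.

cnt:3 = 2 → 0x2 << 5 → word 0x40
len:4 = 14 → 0xe << 1 → word 0x5c
kind:1 = 1 → 0x1 << 0 → word 0x5d
word = 0x5d → big-endian bytes:
  [0]=0x5d

5d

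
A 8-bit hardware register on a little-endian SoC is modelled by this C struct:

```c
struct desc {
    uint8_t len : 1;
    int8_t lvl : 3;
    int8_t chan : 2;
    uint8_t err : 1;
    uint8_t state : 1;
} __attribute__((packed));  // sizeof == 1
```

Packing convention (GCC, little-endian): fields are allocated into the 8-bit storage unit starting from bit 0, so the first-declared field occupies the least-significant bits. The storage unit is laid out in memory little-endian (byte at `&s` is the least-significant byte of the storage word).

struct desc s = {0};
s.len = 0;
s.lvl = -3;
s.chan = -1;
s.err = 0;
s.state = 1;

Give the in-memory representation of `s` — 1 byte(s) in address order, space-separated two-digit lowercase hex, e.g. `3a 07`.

len (1b) val=0 bits=0x0 at bit 0: 0x00
lvl (3b) val=-3 bits=0x5 at bit 1: 0x0a
chan (2b) val=-1 bits=0x3 at bit 4: 0x3a
err (1b) val=0 bits=0x0 at bit 6: 0x3a
state (1b) val=1 bits=0x1 at bit 7: 0xba
word = 0xba → little-endian bytes:
  [0]=0xba

ba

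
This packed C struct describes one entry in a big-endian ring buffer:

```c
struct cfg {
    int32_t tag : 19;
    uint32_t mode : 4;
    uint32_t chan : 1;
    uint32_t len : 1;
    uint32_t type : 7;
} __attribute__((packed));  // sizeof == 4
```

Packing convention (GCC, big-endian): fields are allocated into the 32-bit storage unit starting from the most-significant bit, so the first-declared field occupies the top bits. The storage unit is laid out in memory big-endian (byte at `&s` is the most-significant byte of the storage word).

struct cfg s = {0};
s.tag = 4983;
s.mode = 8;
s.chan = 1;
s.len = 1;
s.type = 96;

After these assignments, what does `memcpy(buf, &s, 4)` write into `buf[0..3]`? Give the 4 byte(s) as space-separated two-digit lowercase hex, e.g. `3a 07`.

tag (19b) val=4983 bits=0x1377 at bit 13: 0x026ee000
mode (4b) val=8 bits=0x8 at bit 9: 0x026ef000
chan (1b) val=1 bits=0x1 at bit 8: 0x026ef100
len (1b) val=1 bits=0x1 at bit 7: 0x026ef180
type (7b) val=96 bits=0x60 at bit 0: 0x026ef1e0
word = 0x026ef1e0 → big-endian bytes:
  [0]=0x02  [1]=0x6e  [2]=0xf1  [3]=0xe0

02 6e f1 e0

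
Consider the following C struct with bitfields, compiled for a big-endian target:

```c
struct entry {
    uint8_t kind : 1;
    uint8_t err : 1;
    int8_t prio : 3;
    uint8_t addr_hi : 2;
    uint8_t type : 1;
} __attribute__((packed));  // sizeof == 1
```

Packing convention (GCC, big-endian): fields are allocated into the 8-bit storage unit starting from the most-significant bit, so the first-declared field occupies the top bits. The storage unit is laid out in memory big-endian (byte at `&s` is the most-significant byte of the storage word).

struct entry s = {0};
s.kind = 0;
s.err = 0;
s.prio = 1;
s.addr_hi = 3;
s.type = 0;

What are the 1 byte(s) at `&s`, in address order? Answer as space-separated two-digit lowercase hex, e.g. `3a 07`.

0e

kind (1b) val=0 bits=0x0 at bit 7: 0x00
err (1b) val=0 bits=0x0 at bit 6: 0x00
prio (3b) val=1 bits=0x1 at bit 3: 0x08
addr_hi (2b) val=3 bits=0x3 at bit 1: 0x0e
type (1b) val=0 bits=0x0 at bit 0: 0x0e
word = 0x0e → big-endian bytes:
  [0]=0x0e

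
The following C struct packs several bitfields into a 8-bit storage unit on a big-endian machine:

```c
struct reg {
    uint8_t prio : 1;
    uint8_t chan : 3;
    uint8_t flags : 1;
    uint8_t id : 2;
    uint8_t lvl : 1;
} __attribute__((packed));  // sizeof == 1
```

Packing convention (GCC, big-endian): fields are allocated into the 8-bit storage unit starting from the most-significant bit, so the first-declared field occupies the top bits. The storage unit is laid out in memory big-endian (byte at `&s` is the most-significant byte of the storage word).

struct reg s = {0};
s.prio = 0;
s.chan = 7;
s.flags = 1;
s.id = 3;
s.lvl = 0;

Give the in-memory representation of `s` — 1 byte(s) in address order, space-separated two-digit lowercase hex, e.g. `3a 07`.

[7+:1] prio=0 & 0x1 = 0x0; word=0x00
[4+:3] chan=7 & 0x7 = 0x7; word=0x70
[3+:1] flags=1 & 0x1 = 0x1; word=0x78
[1+:2] id=3 & 0x3 = 0x3; word=0x7e
[0+:1] lvl=0 & 0x1 = 0x0; word=0x7e
word = 0x7e → big-endian bytes:
  [0]=0x7e

7e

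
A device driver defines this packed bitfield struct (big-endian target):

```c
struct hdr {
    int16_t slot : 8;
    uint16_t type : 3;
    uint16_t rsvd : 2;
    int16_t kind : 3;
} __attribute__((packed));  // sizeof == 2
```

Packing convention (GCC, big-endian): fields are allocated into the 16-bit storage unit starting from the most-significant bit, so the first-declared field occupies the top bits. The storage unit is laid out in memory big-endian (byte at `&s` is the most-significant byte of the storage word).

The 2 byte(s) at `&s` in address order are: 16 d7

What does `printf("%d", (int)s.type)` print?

[0]=0x16 [1]=0xd7 (big-endian) → word 0x16d7
slot:8 @ bit 8 → (0x16d7>>8)&0xff = 0x16
type:3 @ bit 5 → (0x16d7>>5)&0x7 = 0x6  ←
rsvd:2 @ bit 3 → (0x16d7>>3)&0x3 = 0x2
kind:3 @ bit 0 → (0x16d7>>0)&0x7 = 0x7

6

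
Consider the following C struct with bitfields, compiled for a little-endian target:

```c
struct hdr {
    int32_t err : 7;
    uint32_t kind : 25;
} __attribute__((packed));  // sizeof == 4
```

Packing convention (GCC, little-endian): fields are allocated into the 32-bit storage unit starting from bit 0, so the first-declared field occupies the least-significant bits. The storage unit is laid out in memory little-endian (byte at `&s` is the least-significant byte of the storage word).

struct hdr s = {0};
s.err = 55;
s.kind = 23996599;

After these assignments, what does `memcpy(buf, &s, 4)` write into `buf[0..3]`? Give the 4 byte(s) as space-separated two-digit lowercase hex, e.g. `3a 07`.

b7 5b 14 b7

[0+:7] err=55 & 0x7f = 0x37; word=0x00000037
[7+:25] kind=23996599 & 0x1ffffff = 0x16e28b7; word=0xb7145bb7
word = 0xb7145bb7 → little-endian bytes:
  [0]=0xb7  [1]=0x5b  [2]=0x14  [3]=0xb7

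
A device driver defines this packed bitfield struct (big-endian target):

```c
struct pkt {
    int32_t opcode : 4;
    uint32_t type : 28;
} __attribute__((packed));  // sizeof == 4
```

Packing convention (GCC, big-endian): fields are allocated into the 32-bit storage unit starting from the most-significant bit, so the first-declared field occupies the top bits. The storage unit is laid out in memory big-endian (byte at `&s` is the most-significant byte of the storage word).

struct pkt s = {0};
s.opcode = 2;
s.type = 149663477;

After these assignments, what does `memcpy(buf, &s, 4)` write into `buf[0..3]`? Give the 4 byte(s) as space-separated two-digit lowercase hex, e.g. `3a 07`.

28 eb ae f5

opcode:4 = 2 → 0x2 << 28 → word 0x20000000
type:28 = 149663477 → 0x8ebaef5 << 0 → word 0x28ebaef5
word = 0x28ebaef5 → big-endian bytes:
  [0]=0x28  [1]=0xeb  [2]=0xae  [3]=0xf5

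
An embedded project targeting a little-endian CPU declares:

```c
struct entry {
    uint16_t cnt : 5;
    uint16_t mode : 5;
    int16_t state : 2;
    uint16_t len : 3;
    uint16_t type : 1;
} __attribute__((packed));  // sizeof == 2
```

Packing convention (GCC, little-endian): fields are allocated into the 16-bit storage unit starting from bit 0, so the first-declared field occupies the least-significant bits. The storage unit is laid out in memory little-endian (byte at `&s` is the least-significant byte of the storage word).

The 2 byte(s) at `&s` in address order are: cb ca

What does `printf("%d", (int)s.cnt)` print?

11

[0]=0xcb [1]=0xca (little-endian) → word 0xcacb
cnt [0+:5] = (word>>0) & 0x1f = 11  ←
mode [5+:5] = (word>>5) & 0x1f = 22
state [10+:2] = (word>>10) & 0x3 = 2
len [12+:3] = (word>>12) & 0x7 = 4
type [15+:1] = (word>>15) & 0x1 = 1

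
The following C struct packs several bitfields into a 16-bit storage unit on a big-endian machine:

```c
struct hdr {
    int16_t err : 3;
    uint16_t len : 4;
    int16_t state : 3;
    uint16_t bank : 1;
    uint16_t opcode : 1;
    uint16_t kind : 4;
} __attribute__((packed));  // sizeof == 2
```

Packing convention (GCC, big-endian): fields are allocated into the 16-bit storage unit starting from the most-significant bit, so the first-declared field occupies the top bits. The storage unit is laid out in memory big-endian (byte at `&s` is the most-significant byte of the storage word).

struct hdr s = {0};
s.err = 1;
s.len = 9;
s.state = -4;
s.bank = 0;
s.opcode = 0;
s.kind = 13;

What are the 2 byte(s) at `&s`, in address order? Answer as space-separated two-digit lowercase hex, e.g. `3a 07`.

[13+:3] err=1 & 0x7 = 0x1; word=0x2000
[9+:4] len=9 & 0xf = 0x9; word=0x3200
[6+:3] state=-4 & 0x7 = 0x4; word=0x3300
[5+:1] bank=0 & 0x1 = 0x0; word=0x3300
[4+:1] opcode=0 & 0x1 = 0x0; word=0x3300
[0+:4] kind=13 & 0xf = 0xd; word=0x330d
word = 0x330d → big-endian bytes:
  [0]=0x33  [1]=0x0d

33 0d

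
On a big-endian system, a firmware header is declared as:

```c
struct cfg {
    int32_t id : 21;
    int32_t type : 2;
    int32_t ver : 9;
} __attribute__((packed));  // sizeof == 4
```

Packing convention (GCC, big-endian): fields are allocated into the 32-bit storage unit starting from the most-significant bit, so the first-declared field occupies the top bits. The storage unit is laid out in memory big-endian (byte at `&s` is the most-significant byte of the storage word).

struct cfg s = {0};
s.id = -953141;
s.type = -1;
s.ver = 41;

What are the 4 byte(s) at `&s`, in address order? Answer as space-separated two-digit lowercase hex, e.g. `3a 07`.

8b a6 5e 29

id:21 = -953141 → 0x1174cb << 11 → word 0x8ba65800
type:2 = -1 → 0x3 << 9 → word 0x8ba65e00
ver:9 = 41 → 0x29 << 0 → word 0x8ba65e29
word = 0x8ba65e29 → big-endian bytes:
  [0]=0x8b  [1]=0xa6  [2]=0x5e  [3]=0x29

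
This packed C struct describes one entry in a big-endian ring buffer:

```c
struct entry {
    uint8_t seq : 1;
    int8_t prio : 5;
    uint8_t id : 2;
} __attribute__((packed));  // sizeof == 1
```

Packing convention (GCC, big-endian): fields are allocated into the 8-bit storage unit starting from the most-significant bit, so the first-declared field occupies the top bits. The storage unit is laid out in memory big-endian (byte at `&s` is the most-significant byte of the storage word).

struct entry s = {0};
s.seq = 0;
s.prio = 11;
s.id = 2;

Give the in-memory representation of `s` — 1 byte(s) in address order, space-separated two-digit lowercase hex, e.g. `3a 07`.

[7+:1] seq=0 & 0x1 = 0x0; word=0x00
[2+:5] prio=11 & 0x1f = 0xb; word=0x2c
[0+:2] id=2 & 0x3 = 0x2; word=0x2e
word = 0x2e → big-endian bytes:
  [0]=0x2e

2e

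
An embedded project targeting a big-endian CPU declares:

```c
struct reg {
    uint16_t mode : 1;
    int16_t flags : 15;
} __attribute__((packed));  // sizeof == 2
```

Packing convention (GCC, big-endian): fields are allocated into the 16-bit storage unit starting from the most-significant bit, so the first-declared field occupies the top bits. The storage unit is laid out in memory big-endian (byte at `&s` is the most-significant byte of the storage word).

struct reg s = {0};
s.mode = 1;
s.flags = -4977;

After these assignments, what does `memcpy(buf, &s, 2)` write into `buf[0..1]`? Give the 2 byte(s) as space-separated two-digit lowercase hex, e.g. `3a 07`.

[15+:1] mode=1 & 0x1 = 0x1; word=0x8000
[0+:15] flags=-4977 & 0x7fff = 0x6c8f; word=0xec8f
word = 0xec8f → big-endian bytes:
  [0]=0xec  [1]=0x8f

ec 8f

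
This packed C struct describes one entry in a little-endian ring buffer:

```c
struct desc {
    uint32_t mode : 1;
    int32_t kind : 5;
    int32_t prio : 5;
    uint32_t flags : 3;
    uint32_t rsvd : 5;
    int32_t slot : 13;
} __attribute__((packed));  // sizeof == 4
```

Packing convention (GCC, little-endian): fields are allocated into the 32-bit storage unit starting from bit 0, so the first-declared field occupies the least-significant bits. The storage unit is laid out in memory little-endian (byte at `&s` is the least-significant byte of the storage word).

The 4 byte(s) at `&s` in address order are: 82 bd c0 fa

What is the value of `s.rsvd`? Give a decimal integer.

2

[0]=0x82 [1]=0xbd [2]=0xc0 [3]=0xfa (little-endian) → word 0xfac0bd82
mode [0+:1] = (word>>0) & 0x1 = 0
kind [1+:5] = (word>>1) & 0x1f = 1
prio [6+:5] = (word>>6) & 0x1f = 22
flags [11+:3] = (word>>11) & 0x7 = 7
rsvd [14+:5] = (word>>14) & 0x1f = 2  ←
slot [19+:13] = (word>>19) & 0x1fff = 8024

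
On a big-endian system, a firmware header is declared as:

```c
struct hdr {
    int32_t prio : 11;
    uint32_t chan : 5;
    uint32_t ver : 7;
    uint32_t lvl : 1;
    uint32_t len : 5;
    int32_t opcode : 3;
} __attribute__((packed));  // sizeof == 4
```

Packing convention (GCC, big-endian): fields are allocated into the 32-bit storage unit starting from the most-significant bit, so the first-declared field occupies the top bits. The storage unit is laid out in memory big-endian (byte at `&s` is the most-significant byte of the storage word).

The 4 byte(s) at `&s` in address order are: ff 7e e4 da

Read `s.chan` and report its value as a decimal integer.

[0]=0xff [1]=0x7e [2]=0xe4 [3]=0xda (big-endian) → word 0xff7ee4da
prio [21+:11] = (word>>21) & 0x7ff = 2043
chan [16+:5] = (word>>16) & 0x1f = 30  ←
ver [9+:7] = (word>>9) & 0x7f = 114
lvl [8+:1] = (word>>8) & 0x1 = 0
len [3+:5] = (word>>3) & 0x1f = 27
opcode [0+:3] = (word>>0) & 0x7 = 2

30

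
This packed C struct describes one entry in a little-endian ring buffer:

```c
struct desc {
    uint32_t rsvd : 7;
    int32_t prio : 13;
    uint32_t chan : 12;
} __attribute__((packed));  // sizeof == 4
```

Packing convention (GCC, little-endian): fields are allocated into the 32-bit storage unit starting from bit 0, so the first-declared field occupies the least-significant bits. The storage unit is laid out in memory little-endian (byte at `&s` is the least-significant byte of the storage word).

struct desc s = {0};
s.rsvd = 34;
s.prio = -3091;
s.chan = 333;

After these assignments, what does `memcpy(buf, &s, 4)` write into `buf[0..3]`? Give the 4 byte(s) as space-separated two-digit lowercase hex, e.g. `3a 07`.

rsvd (7b) val=34 bits=0x22 at bit 0: 0x00000022
prio (13b) val=-3091 bits=0x13ed at bit 7: 0x0009f6a2
chan (12b) val=333 bits=0x14d at bit 20: 0x14d9f6a2
word = 0x14d9f6a2 → little-endian bytes:
  [0]=0xa2  [1]=0xf6  [2]=0xd9  [3]=0x14

a2 f6 d9 14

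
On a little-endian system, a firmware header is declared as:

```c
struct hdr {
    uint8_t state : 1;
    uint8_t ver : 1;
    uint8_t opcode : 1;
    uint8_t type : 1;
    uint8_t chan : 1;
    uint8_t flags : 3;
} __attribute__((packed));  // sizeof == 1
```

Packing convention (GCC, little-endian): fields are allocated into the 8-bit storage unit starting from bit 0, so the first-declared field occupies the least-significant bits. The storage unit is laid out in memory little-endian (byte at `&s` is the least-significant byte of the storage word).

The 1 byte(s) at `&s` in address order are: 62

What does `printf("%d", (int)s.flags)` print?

3

[0]=0x62 (little-endian) → word 0x62
state:1 @ bit 0 → (0x62>>0)&0x1 = 0x0
ver:1 @ bit 1 → (0x62>>1)&0x1 = 0x1
opcode:1 @ bit 2 → (0x62>>2)&0x1 = 0x0
type:1 @ bit 3 → (0x62>>3)&0x1 = 0x0
chan:1 @ bit 4 → (0x62>>4)&0x1 = 0x0
flags:3 @ bit 5 → (0x62>>5)&0x7 = 0x3  ←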